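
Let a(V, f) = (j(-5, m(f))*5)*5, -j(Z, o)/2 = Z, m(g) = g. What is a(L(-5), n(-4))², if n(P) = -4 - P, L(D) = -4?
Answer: 62500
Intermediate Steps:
j(Z, o) = -2*Z
a(V, f) = 250 (a(V, f) = (-2*(-5)*5)*5 = (10*5)*5 = 50*5 = 250)
a(L(-5), n(-4))² = 250² = 62500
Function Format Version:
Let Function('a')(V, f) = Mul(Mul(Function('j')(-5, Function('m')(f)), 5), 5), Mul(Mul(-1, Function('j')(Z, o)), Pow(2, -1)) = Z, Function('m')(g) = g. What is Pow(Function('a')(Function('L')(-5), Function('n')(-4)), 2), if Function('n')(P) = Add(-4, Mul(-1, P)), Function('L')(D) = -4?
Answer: 62500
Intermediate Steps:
Function('j')(Z, o) = Mul(-2, Z)
Function('a')(V, f) = 250 (Function('a')(V, f) = Mul(Mul(Mul(-2, -5), 5), 5) = Mul(Mul(10, 5), 5) = Mul(50, 5) = 250)
Pow(Function('a')(Function('L')(-5), Function('n')(-4)), 2) = Pow(250, 2) = 62500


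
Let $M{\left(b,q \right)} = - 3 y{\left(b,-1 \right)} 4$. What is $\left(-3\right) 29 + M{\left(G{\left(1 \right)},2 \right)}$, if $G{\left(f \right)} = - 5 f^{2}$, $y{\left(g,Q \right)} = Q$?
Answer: $-75$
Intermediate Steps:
$M{\left(b,q \right)} = 12$ ($M{\left(b,q \right)} = \left(-3\right) \left(-1\right) 4 = 3 \cdot 4 = 12$)
$\left(-3\right) 29 + M{\left(G{\left(1 \right)},2 \right)} = \left(-3\right) 29 + 12 = -87 + 12 = -75$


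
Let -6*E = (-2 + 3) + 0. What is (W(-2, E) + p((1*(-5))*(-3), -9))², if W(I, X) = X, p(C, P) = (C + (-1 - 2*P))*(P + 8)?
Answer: 37249/36 ≈ 1034.7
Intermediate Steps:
E = -⅙ (E = -((-2 + 3) + 0)/6 = -(1 + 0)/6 = -⅙*1 = -⅙ ≈ -0.16667)
p(C, P) = (8 + P)*(-1 + C - 2*P) (p(C, P) = (-1 + C - 2*P)*(8 + P) = (8 + P)*(-1 + C - 2*P))
(W(-2, E) + p((1*(-5))*(-3), -9))² = (-⅙ + (-8 - 17*(-9) - 2*(-9)² + 8*((1*(-5))*(-3)) + ((1*(-5))*(-3))*(-9)))² = (-⅙ + (-8 + 153 - 2*81 + 8*(-5*(-3)) - 5*(-3)*(-9)))² = (-⅙ + (-8 + 153 - 162 + 8*15 + 15*(-9)))² = (-⅙ + (-8 + 153 - 162 + 120 - 135))² = (-⅙ - 32)² = (-193/6)² = 37249/36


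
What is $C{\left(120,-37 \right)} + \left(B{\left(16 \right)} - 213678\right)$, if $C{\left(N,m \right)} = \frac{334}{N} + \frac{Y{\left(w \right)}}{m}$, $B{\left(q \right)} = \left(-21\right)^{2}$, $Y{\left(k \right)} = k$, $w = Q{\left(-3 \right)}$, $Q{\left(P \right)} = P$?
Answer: $- \frac{473379781}{2220} \approx -2.1323 \cdot 10^{5}$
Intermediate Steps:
$w = -3$
$B{\left(q \right)} = 441$
$C{\left(N,m \right)} = - \frac{3}{m} + \frac{334}{N}$ ($C{\left(N,m \right)} = \frac{334}{N} - \frac{3}{m} = - \frac{3}{m} + \frac{334}{N}$)
$C{\left(120,-37 \right)} + \left(B{\left(16 \right)} - 213678\right) = \left(- \frac{3}{-37} + \frac{334}{120}\right) + \left(441 - 213678\right) = \left(\left(-3\right) \left(- \frac{1}{37}\right) + 334 \cdot \frac{1}{120}\right) + \left(441 - 213678\right) = \left(\frac{3}{37} + \frac{167}{60}\right) - 213237 = \frac{6359}{2220} - 213237 = - \frac{473379781}{2220}$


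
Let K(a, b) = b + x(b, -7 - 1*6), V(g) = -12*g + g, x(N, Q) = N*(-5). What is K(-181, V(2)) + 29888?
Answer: 29976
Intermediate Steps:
x(N, Q) = -5*N
V(g) = -11*g
K(a, b) = -4*b (K(a, b) = b - 5*b = -4*b)
K(-181, V(2)) + 29888 = -(-44)*2 + 29888 = -4*(-22) + 29888 = 88 + 29888 = 29976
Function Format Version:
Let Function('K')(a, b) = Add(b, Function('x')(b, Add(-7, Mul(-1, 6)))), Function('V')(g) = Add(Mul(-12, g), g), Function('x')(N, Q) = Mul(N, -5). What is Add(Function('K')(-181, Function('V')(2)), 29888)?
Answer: 29976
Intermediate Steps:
Function('x')(N, Q) = Mul(-5, N)
Function('V')(g) = Mul(-11, g)
Function('K')(a, b) = Mul(-4, b) (Function('K')(a, b) = Add(b, Mul(-5, b)) = Mul(-4, b))
Add(Function('K')(-181, Function('V')(2)), 29888) = Add(Mul(-4, Mul(-11, 2)), 29888) = Add(Mul(-4, -22), 29888) = Add(88, 29888) = 29976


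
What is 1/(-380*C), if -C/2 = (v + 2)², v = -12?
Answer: 1/76000 ≈ 1.3158e-5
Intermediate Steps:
C = -200 (C = -2*(-12 + 2)² = -2*(-10)² = -2*100 = -200)
1/(-380*C) = 1/(-380*(-200)) = 1/76000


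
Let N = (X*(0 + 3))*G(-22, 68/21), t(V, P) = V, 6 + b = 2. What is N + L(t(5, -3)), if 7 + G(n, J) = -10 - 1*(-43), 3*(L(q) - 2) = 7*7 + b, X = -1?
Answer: -61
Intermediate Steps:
b = -4 (b = -6 + 2 = -4)
L(q) = 17 (L(q) = 2 + (7*7 - 4)/3 = 2 + (49 - 4)/3 = 2 + (1/3)*45 = 2 + 15 = 17)
G(n, J) = 26 (G(n, J) = -7 + (-10 - 1*(-43)) = -7 + (-10 + 43) = -7 + 33 = 26)
N = -78 (N = -(0 + 3)*26 = -1*3*26 = -3*26 = -78)
N + L(t(5, -3)) = -78 + 17 = -61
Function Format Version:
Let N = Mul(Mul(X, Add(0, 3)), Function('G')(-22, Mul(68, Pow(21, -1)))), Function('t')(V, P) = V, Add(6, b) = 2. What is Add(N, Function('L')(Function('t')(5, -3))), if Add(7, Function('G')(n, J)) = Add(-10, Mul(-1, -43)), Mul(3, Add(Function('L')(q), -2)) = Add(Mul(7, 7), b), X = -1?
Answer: -61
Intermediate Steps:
b = -4 (b = Add(-6, 2) = -4)
Function('L')(q) = 17 (Function('L')(q) = Add(2, Mul(Rational(1, 3), Add(Mul(7, 7), -4))) = Add(2, Mul(Rational(1, 3), Add(49, -4))) = Add(2, Mul(Rational(1, 3), 45)) = Add(2, 15) = 17)
Function('G')(n, J) = 26 (Function('G')(n, J) = Add(-7, Add(-10, Mul(-1, -43))) = Add(-7, Add(-10, 43)) = Add(-7, 33) = 26)
N = -78 (N = Mul(Mul(-1, Add(0, 3)), 26) = Mul(Mul(-1, 3), 26) = Mul(-3, 26) = -78)
Add(N, Function('L')(Function('t')(5, -3))) = Add(-78, 17) = -61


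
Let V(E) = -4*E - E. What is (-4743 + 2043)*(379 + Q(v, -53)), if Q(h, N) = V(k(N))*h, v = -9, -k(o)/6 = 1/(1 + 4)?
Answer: -877500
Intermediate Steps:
k(o) = -6/5 (k(o) = -6/(1 + 4) = -6/5)
V(E) = -5*E
Q(h, N) = 6*h (Q(h, N) = (-5*(-6/5))*h = 6*h)
(-4743 + 2043)*(379 + Q(v, -53)) = (-4743 + 2043)*(379 + 6*(-9)) = -2700*(379 - 54) = -2700*325 = -877500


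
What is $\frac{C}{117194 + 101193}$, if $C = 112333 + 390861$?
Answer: $\frac{503194}{218387} \approx 2.3041$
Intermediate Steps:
$C = 503194$
$\frac{C}{117194 + 101193} = \frac{503194}{117194 + 101193} = \frac{503194}{218387}$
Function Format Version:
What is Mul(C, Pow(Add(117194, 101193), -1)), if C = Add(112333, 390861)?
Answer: Rational(503194, 218387) ≈ 2.3041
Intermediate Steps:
C = 503194
Mul(C, Pow(Add(117194, 101193), -1)) = Mul(503194, Pow(Add(117194, 101193), -1)) = Mul(503194, Pow(218387, -1)) = Mul(503194, Rational(1, 218387)) = Rational(503194, 218387)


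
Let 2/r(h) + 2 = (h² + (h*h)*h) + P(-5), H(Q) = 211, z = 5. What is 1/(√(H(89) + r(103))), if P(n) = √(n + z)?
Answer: √64214997597246/116401738 ≈ 0.068843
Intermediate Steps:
P(n) = √(5 + n) (P(n) = √(n + 5) = √(5 + n))
r(h) = 2/(-2 + h² + h³) (r(h) = 2/(-2 + ((h² + (h*h)*h) + √(5 - 5))) = 2/(-2 + ((h² + h²*h) + √0)) = 2/(-2 + ((h² + h³) + 0)) = 2/(-2 + (h² + h³)) = 2/(-2 + h² + h³))
1/(√(H(89) + r(103))) = 1/(√(211 + 2/(-2 + 103² + 103³))) = 1/(√(211 + 2/(-2 + 10609 + 1092727))) = 1/(√(211 + 2/1103334)) = 1/(√(211 + 2*(1/1103334))) = 1/(√(211 + 1/551667)) = 1/(√(116401738/551667)) = 1/(√64214997597246/551667) = √64214997597246/116401738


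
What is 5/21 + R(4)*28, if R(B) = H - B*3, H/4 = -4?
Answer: -16459/21 ≈ -783.76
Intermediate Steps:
H = -16 (H = 4*(-4) = -16)
R(B) = -16 - 3*B (R(B) = -16 - B*3 = -16 - 3*B)
5/21 + R(4)*28 = 5/21 + (-16 - 3*4)*28 = 5*(1/21) + (-16 - 12)*28 = 5/21 - 28*28 = 5/21 - 784 = -16459/21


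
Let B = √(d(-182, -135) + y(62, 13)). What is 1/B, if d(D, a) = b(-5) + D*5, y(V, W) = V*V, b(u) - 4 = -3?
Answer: √2935/2935 ≈ 0.018458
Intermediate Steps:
b(u) = 1 (b(u) = 4 - 3 = 1)
y(V, W) = V²
d(D, a) = 1 + 5*D (d(D, a) = 1 + D*5 = 1 + 5*D)
B = √2935 (B = √((1 + 5*(-182)) + 62²) = √((1 - 910) + 3844) = √(-909 + 3844) = √2935 ≈ 54.176)
1/B = 1/(√2935) = √2935/2935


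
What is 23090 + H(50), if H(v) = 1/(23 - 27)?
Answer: 92359/4 ≈ 23090.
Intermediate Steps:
H(v) = -1/4 (H(v) = 1/(-4) = -1/4)
23090 + H(50) = 23090 - 1/4 = 92359/4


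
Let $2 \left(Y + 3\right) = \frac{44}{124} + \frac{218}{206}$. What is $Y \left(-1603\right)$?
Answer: $\frac{11738769}{3193} \approx 3676.4$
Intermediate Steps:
$Y = - \frac{7323}{3193}$ ($Y = -3 + \frac{\frac{44}{124} + \frac{218}{206}}{2} = -3 + \frac{44 \cdot \frac{1}{124} + 218 \cdot \frac{1}{206}}{2} = -3 + \frac{\frac{11}{31} + \frac{109}{103}}{2} = -3 + \frac{1}{2} \cdot \frac{4512}{3193} = -3 + \frac{2256}{3193} = - \frac{7323}{3193} \approx -2.2935$)
$Y \left(-1603\right) = \left(- \frac{7323}{3193}\right) \left(-1603\right) = \frac{11738769}{3193}$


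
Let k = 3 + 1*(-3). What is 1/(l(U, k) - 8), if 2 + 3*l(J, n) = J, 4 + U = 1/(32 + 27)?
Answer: -177/1769 ≈ -0.10006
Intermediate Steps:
k = 0 (k = 3 - 3 = 0)
U = -235/59 (U = -4 + 1/(32 + 27) = -4 + 1/59 = -235/59 ≈ -3.9831)
l(J, n) = -2/3 + J/3
1/(l(U, k) - 8) = 1/((-2/3 + (1/3)*(-235/59)) - 8) = 1/((-2/3 - 235/177) - 8) = 1/(-353/177 - 8) = 1/(-1769/177) = -177/1769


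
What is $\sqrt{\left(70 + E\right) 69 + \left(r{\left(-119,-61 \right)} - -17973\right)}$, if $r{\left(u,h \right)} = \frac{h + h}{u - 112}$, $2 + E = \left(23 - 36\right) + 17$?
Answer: $\frac{\sqrt{1224182883}}{231} \approx 151.46$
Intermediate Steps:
$E = 2$ ($E = -2 + \left(\left(23 - 36\right) + 17\right) = -2 + \left(-13 + 17\right) = -2 + 4 = 2$)
$r{\left(u,h \right)} = \frac{2 h}{-112 + u}$
$\sqrt{\left(70 + E\right) 69 + \left(r{\left(-119,-61 \right)} - -17973\right)} = \sqrt{\left(70 + 2\right) 69 + \left(2 \left(-61\right) \frac{1}{-112 - 119} - -17973\right)} = \sqrt{72 \cdot 69 + \left(2 \left(-61\right) \frac{1}{-231} + 17973\right)} = \sqrt{4968 + \left(2 \left(-61\right) \left(- \frac{1}{231}\right) + 17973\right)} = \sqrt{4968 + \left(\frac{122}{231} + 17973\right)} = \sqrt{4968 + \frac{4151885}{231}} = \sqrt{\frac{5299493}{231}} = \frac{\sqrt{1224182883}}{231}$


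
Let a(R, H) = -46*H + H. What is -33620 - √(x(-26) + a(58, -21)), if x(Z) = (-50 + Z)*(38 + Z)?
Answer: -33620 - √33 ≈ -33626.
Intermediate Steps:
a(R, H) = -45*H
-33620 - √(x(-26) + a(58, -21)) = -33620 - √((-1900 + (-26)² - 12*(-26)) - 45*(-21)) = -33620 - √((-1900 + 676 + 312) + 945) = -33620 - √(-912 + 945) = -33620 - √33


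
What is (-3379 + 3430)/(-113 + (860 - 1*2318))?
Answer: -51/1571 ≈ -0.032463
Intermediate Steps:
(-3379 + 3430)/(-113 + (860 - 1*2318)) = 51/(-113 + (860 - 2318)) = 51/(-113 - 1458) = 51/(-1571) = 51*(-1/1571) = -51/1571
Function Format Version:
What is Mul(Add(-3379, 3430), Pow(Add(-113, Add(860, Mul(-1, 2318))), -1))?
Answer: Rational(-51, 1571) ≈ -0.032463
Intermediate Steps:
Mul(Add(-3379, 3430), Pow(Add(-113, Add(860, Mul(-1, 2318))), -1)) = Mul(51, Pow(Add(-113, Add(860, -2318)), -1)) = Mul(51, Pow(Add(-113, -1458), -1)) = Mul(51, Pow(-1571, -1)) = Mul(51, Rational(-1, 1571)) = Rational(-51, 1571)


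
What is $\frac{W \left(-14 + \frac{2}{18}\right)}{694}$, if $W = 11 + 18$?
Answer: $- \frac{3625}{6246} \approx -0.58037$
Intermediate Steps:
$W = 29$
$\frac{W \left(-14 + \frac{2}{18}\right)}{694} = \frac{29 \left(-14 + \frac{2}{18}\right)}{694} = \frac{29 \left(-14 + 2 \cdot \frac{1}{18}\right)}{694} = \frac{29 \left(-14 + \frac{1}{9}\right)}{694} = \frac{29 \left(- \frac{125}{9}\right)}{694} = \frac{1}{694} \left(- \frac{3625}{9}\right) = - \frac{3625}{6246}$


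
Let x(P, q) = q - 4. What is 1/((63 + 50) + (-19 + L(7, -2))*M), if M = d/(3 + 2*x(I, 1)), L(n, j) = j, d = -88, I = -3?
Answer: -1/503 ≈ -0.0019881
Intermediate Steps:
x(P, q) = -4 + q
M = 88/3 (M = -88/(3 + 2*(-4 + 1)) = -88/(3 + 2*(-3)) = -88/(3 - 6) = -88/(-3) = -88*(-⅓) = 88/3 ≈ 29.333)
1/((63 + 50) + (-19 + L(7, -2))*M) = 1/((63 + 50) + (-19 - 2)*(88/3)) = 1/(113 - 21*88/3) = 1/(113 - 616) = 1/(-503) = -1/503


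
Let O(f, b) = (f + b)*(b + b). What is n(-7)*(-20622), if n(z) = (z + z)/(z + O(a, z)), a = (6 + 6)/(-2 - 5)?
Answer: 288708/115 ≈ 2510.5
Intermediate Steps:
a = -12/7 (a = 12/(-7) = 12*(-⅐) = -12/7 ≈ -1.7143)
O(f, b) = 2*b*(b + f) (O(f, b) = (b + f)*(2*b) = 2*b*(b + f))
n(z) = 2*z/(z + 2*z*(-12/7 + z)) (n(z) = (z + z)/(z + 2*z*(z - 12/7)) = (2*z)/(z + 2*z*(-12/7 + z)) = 2*z/(z + 2*z*(-12/7 + z)))
n(-7)*(-20622) = (14/(-17 + 14*(-7)))*(-20622) = (14/(-17 - 98))*(-20622) = (14/(-115))*(-20622) = (14*(-1/115))*(-20622) = -14/115*(-20622) = 288708/115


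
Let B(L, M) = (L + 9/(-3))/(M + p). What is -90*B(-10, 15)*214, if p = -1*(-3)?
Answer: 13910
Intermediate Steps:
p = 3
B(L, M) = (-3 + L)/(3 + M) (B(L, M) = (L + 9/(-3))/(M + 3) = (L + 9*(-1/3))/(3 + M) = (L - 3)/(3 + M) = (-3 + L)/(3 + M))
-90*B(-10, 15)*214 = -90*(-3 - 10)/(3 + 15)*214 = -90*(-13)/18*214 = -5*(-13)*214 = -90*(-13/18)*214 = 65*214 = 13910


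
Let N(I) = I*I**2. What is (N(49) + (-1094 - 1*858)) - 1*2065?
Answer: 113632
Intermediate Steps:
N(I) = I**3
(N(49) + (-1094 - 1*858)) - 1*2065 = (49**3 + (-1094 - 1*858)) - 1*2065 = (117649 + (-1094 - 858)) - 2065 = (117649 - 1952) - 2065 = 115697 - 2065 = 113632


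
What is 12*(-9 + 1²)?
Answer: -96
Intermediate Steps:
12*(-9 + 1²) = 12*(-9 + 1) = 12*(-8) = -96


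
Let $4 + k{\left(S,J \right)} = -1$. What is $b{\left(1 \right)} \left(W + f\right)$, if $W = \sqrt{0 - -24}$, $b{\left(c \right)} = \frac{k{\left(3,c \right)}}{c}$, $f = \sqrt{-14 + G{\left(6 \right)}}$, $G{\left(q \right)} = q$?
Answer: $- 10 \sqrt{6} - 10 i \sqrt{2} \approx -24.495 - 14.142 i$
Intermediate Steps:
$k{\left(S,J \right)} = -5$ ($k{\left(S,J \right)} = -4 - 1 = -5$)
$f = 2 i \sqrt{2}$ ($f = \sqrt{-14 + 6} = \sqrt{-8} = 2 i \sqrt{2} \approx 2.8284 i$)
$b{\left(c \right)} = - \frac{5}{c}$
$W = 2 \sqrt{6}$ ($W = \sqrt{0 + 24} = \sqrt{24} = 2 \sqrt{6} \approx 4.899$)
$b{\left(1 \right)} \left(W + f\right) = - \frac{5}{1} \left(2 \sqrt{6} + 2 i \sqrt{2}\right) = \left(-5\right) 1 \left(2 \sqrt{6} + 2 i \sqrt{2}\right) = - 5 \left(2 \sqrt{6} + 2 i \sqrt{2}\right) = - 10 \sqrt{6} - 10 i \sqrt{2}$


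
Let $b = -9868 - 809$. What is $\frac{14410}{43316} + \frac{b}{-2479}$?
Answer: $\frac{249103661}{53690182} \approx 4.6396$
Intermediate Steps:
$b = -10677$
$\frac{14410}{43316} + \frac{b}{-2479} = \frac{14410}{43316} - \frac{10677}{-2479} = 14410 \cdot \frac{1}{43316} - - \frac{10677}{2479} = \frac{7205}{21658} + \frac{10677}{2479} = \frac{249103661}{53690182}$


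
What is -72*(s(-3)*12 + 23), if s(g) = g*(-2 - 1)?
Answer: -9432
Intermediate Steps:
s(g) = -3*g (s(g) = g*(-3) = -3*g)
-72*(s(-3)*12 + 23) = -72*(-3*(-3)*12 + 23) = -72*(9*12 + 23) = -72*(108 + 23) = -72*131 = -9432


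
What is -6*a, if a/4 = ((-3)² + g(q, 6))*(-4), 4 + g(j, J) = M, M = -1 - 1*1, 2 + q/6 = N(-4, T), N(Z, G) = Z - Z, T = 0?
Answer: 288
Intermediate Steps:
N(Z, G) = 0
q = -12 (q = -12 + 6*0 = -12 + 0 = -12)
M = -2 (M = -1 - 1 = -2)
g(j, J) = -6 (g(j, J) = -4 - 2 = -6)
a = -48 (a = 4*(((-3)² - 6)*(-4)) = 4*((9 - 6)*(-4)) = 4*(3*(-4)) = 4*(-12) = -48)
-6*a = -6*(-48) = 288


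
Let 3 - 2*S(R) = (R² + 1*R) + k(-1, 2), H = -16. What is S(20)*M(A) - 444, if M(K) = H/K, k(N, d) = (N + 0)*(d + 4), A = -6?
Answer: -992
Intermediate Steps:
k(N, d) = N*(4 + d)
M(K) = -16/K
S(R) = 9/2 - R/2 - R²/2 (S(R) = 3/2 - ((R² + 1*R) - (4 + 2))/2 = 3/2 - ((R² + R) - 1*6)/2 = 3/2 - ((R + R²) - 6)/2 = 3/2 - (-6 + R + R²)/2 = 3/2 + (3 - R/2 - R²/2) = 9/2 - R/2 - R²/2)
S(20)*M(A) - 444 = (9/2 - ½*20 - ½*20²)*(-16/(-6)) - 444 = (9/2 - 10 - ½*400)*(-16*(-⅙)) - 444 = (9/2 - 10 - 200)*(8/3) - 444 = -411/2*8/3 - 444 = -548 - 444 = -992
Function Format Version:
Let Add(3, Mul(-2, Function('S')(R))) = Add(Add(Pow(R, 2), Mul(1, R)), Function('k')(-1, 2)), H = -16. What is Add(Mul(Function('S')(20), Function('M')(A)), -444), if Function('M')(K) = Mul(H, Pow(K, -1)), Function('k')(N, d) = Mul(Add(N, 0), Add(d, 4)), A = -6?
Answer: -992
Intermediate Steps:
Function('k')(N, d) = Mul(N, Add(4, d))
Function('M')(K) = Mul(-16, Pow(K, -1))
Function('S')(R) = Add(Rational(9, 2), Mul(Rational(-1, 2), R), Mul(Rational(-1, 2), Pow(R, 2))) (Function('S')(R) = Add(Rational(3, 2), Mul(Rational(-1, 2), Add(Add(Pow(R, 2), Mul(1, R)), Mul(-1, Add(4, 2))))) = Add(Rational(3, 2), Mul(Rational(-1, 2), Add(Add(Pow(R, 2), R), Mul(-1, 6)))) = Add(Rational(3, 2), Mul(Rational(-1, 2), Add(Add(R, Pow(R, 2)), -6))) = Add(Rational(3, 2), Mul(Rational(-1, 2), Add(-6, R, Pow(R, 2)))) = Add(Rational(3, 2), Add(3, Mul(Rational(-1, 2), R), Mul(Rational(-1, 2), Pow(R, 2)))) = Add(Rational(9, 2), Mul(Rational(-1, 2), R), Mul(Rational(-1, 2), Pow(R, 2))))
Add(Mul(Function('S')(20), Function('M')(A)), -444) = Add(Mul(Add(Rational(9, 2), Mul(Rational(-1, 2), 20), Mul(Rational(-1, 2), Pow(20, 2))), Mul(-16, Pow(-6, -1))), -444) = Add(Mul(Add(Rational(9, 2), -10, Mul(Rational(-1, 2), 400)), Mul(-16, Rational(-1, 6))), -444) = Add(Mul(Add(Rational(9, 2), -10, -200), Rational(8, 3)), -444) = Add(Mul(Rational(-411, 2), Rational(8, 3)), -444) = Add(-548, -444) = -992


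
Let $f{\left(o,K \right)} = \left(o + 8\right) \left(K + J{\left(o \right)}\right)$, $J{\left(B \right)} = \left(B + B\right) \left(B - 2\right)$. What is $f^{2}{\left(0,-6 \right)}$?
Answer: $2304$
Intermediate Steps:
$J{\left(B \right)} = 2 B \left(-2 + B\right)$
$f{\left(o,K \right)} = \left(8 + o\right) \left(K + 2 o \left(-2 + o\right)\right)$ ($f{\left(o,K \right)} = \left(o + 8\right) \left(K + 2 o \left(-2 + o\right)\right) = \left(8 + o\right) \left(K + 2 o \left(-2 + o\right)\right)$)
$f^{2}{\left(0,-6 \right)} = \left(\left(-32\right) 0 + 2 \cdot 0^{3} + 8 \left(-6\right) + 12 \cdot 0^{2} - 0\right)^{2} = \left(0 + 2 \cdot 0 - 48 + 12 \cdot 0 + 0\right)^{2} = \left(0 + 0 - 48 + 0 + 0\right)^{2} = \left(-48\right)^{2} = 2304$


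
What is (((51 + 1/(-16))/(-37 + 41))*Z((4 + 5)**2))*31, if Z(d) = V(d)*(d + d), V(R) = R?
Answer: 165763665/32 ≈ 5.1801e+6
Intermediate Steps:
Z(d) = 2*d**2 (Z(d) = d*(d + d) = d*(2*d) = 2*d**2)
(((51 + 1/(-16))/(-37 + 41))*Z((4 + 5)**2))*31 = (((51 + 1/(-16))/(-37 + 41))*(2*((4 + 5)**2)**2))*31 = (((51 - 1/16)/4)*(2*(9**2)**2))*31 = (((815/16)*(1/4))*(2*81**2))*31 = (815*(2*6561)/64)*31 = ((815/64)*13122)*31 = (5347215/32)*31 = 165763665/32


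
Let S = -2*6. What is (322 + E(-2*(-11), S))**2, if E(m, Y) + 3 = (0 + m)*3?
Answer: 148225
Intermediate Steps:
S = -12
E(m, Y) = -3 + 3*m (E(m, Y) = -3 + (0 + m)*3 = -3 + m*3 = -3 + 3*m)
(322 + E(-2*(-11), S))**2 = (322 + (-3 + 3*(-2*(-11))))**2 = (322 + (-3 + 3*22))**2 = (322 + (-3 + 66))**2 = (322 + 63)**2 = 385**2 = 148225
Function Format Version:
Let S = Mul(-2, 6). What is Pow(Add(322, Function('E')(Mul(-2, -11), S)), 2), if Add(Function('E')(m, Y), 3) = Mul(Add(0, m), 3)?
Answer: 148225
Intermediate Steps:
S = -12
Function('E')(m, Y) = Add(-3, Mul(3, m)) (Function('E')(m, Y) = Add(-3, Mul(Add(0, m), 3)) = Add(-3, Mul(m, 3)) = Add(-3, Mul(3, m)))
Pow(Add(322, Function('E')(Mul(-2, -11), S)), 2) = Pow(Add(322, Add(-3, Mul(3, Mul(-2, -11)))), 2) = Pow(Add(322, Add(-3, Mul(3, 22))), 2) = Pow(Add(322, Add(-3, 66)), 2) = Pow(Add(322, 63), 2) = Pow(385, 2) = 148225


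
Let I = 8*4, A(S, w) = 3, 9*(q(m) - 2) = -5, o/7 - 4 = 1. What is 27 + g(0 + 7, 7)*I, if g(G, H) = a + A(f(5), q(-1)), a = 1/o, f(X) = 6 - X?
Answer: 4337/35 ≈ 123.91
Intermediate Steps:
o = 35 (o = 28 + 7*1 = 28 + 7 = 35)
q(m) = 13/9 (q(m) = 2 + (⅑)*(-5) = 2 - 5/9 = 13/9)
a = 1/35 ≈ 0.028571
g(G, H) = 106/35 (g(G, H) = 1/35 + 3 = 106/35)
I = 32
27 + g(0 + 7, 7)*I = 27 + (106/35)*32 = 27 + 3392/35 = 4337/35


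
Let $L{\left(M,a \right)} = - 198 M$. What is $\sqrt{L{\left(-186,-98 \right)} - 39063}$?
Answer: $i \sqrt{2235} \approx 47.276 i$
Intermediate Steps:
$\sqrt{L{\left(-186,-98 \right)} - 39063} = \sqrt{\left(-198\right) \left(-186\right) - 39063} = \sqrt{36828 - 39063} = \sqrt{-2235} = i \sqrt{2235}$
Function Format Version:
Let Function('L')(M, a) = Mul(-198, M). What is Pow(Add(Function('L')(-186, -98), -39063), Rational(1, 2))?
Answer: Mul(I, Pow(2235, Rational(1, 2))) ≈ Mul(47.276, I)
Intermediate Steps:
Pow(Add(Function('L')(-186, -98), -39063), Rational(1, 2)) = Pow(Add(Mul(-198, -186), -39063), Rational(1, 2)) = Pow(Add(36828, -39063), Rational(1, 2)) = Pow(-2235, Rational(1, 2)) = Mul(I, Pow(2235, Rational(1, 2)))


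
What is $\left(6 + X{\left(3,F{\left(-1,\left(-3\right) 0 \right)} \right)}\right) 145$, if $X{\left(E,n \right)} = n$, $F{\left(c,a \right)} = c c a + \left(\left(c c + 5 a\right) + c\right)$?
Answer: $870$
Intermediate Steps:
$F{\left(c,a \right)} = c + c^{2} + 5 a + a c^{2}$ ($F{\left(c,a \right)} = c^{2} a + \left(\left(c^{2} + 5 a\right) + c\right) = a c^{2} + \left(c + c^{2} + 5 a\right) = c + c^{2} + 5 a + a c^{2}$)
$\left(6 + X{\left(3,F{\left(-1,\left(-3\right) 0 \right)} \right)}\right) 145 = \left(6 + \left(-1 + \left(-1\right)^{2} + 5 \left(\left(-3\right) 0\right) + \left(-3\right) 0 \left(-1\right)^{2}\right)\right) 145 = \left(6 + \left(-1 + 1 + 5 \cdot 0 + 0 \cdot 1\right)\right) 145 = \left(6 + \left(-1 + 1 + 0 + 0\right)\right) 145 = \left(6 + 0\right) 145 = 6 \cdot 145 = 870$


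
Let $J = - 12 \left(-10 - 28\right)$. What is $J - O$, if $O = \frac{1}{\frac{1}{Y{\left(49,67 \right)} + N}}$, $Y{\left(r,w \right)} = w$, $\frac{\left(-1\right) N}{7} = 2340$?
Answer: $16769$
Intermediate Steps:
$N = -16380$ ($N = \left(-7\right) 2340 = -16380$)
$J = 456$ ($J = \left(-12\right) \left(-38\right) = 456$)
$O = -16313$ ($O = \frac{1}{\frac{1}{67 - 16380}} = \frac{1}{\frac{1}{-16313}} = \frac{1}{- \frac{1}{16313}} = -16313$)
$J - O = 456 - -16313 = 456 + 16313 = 16769$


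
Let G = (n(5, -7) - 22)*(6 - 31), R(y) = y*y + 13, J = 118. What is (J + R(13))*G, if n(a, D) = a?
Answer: 127500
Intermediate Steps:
R(y) = 13 + y² (R(y) = y² + 13 = 13 + y²)
G = 425 (G = (5 - 22)*(6 - 31) = -17*(-25) = 425)
(J + R(13))*G = (118 + (13 + 13²))*425 = (118 + (13 + 169))*425 = (118 + 182)*425 = 300*425 = 127500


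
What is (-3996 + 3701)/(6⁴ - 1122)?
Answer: -295/174 ≈ -1.6954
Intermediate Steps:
(-3996 + 3701)/(6⁴ - 1122) = -295/(1296 - 1122) = -295/174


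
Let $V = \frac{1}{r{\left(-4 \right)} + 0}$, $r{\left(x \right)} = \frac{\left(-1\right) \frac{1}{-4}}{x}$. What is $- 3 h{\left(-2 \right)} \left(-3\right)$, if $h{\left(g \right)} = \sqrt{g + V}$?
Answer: $27 i \sqrt{2} \approx 38.184 i$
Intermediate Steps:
$r{\left(x \right)} = \frac{1}{4 x}$ ($r{\left(x \right)} = \frac{\left(-1\right) \left(- \frac{1}{4}\right)}{x} = \frac{1}{4 x}$)
$V = -16$ ($V = \frac{1}{\frac{1}{4 \left(-4\right)} + 0} = \frac{1}{\frac{1}{4} \left(- \frac{1}{4}\right) + 0} = \frac{1}{- \frac{1}{16} + 0} = \frac{1}{- \frac{1}{16}} = -16$)
$h{\left(g \right)} = \sqrt{-16 + g}$ ($h{\left(g \right)} = \sqrt{g - 16} = \sqrt{-16 + g}$)
$- 3 h{\left(-2 \right)} \left(-3\right) = - 3 \sqrt{-16 - 2} \left(-3\right) = - 3 \sqrt{-18} \left(-3\right) = - 3 \cdot 3 i \sqrt{2} \left(-3\right) = - 9 i \sqrt{2} \left(-3\right) = 27 i \sqrt{2}$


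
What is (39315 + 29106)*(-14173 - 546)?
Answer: -1007088699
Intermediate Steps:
(39315 + 29106)*(-14173 - 546) = 68421*(-14719) = -1007088699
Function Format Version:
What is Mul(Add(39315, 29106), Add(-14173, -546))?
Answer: -1007088699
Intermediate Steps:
Mul(Add(39315, 29106), Add(-14173, -546)) = Mul(68421, -14719) = -1007088699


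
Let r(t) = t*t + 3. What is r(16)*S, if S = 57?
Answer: 14763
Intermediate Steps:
r(t) = 3 + t² (r(t) = t² + 3 = 3 + t²)
r(16)*S = (3 + 16²)*57 = (3 + 256)*57 = 259*57 = 14763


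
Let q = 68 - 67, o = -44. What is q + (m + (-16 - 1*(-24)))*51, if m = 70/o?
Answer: 7213/22 ≈ 327.86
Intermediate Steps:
m = -35/22 (m = 70/(-44) = 70*(-1/44) = -35/22 ≈ -1.5909)
q = 1
q + (m + (-16 - 1*(-24)))*51 = 1 + (-35/22 + (-16 - 1*(-24)))*51 = 1 + (-35/22 + (-16 + 24))*51 = 1 + (-35/22 + 8)*51 = 1 + (141/22)*51 = 1 + 7191/22 = 7213/22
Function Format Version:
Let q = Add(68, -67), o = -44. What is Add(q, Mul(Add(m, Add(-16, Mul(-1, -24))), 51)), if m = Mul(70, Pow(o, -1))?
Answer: Rational(7213, 22) ≈ 327.86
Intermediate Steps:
m = Rational(-35, 22) (m = Mul(70, Pow(-44, -1)) = Mul(70, Rational(-1, 44)) = Rational(-35, 22) ≈ -1.5909)
q = 1
Add(q, Mul(Add(m, Add(-16, Mul(-1, -24))), 51)) = Add(1, Mul(Add(Rational(-35, 22), Add(-16, Mul(-1, -24))), 51)) = Add(1, Mul(Add(Rational(-35, 22), Add(-16, 24)), 51)) = Add(1, Mul(Add(Rational(-35, 22), 8), 51)) = Add(1, Mul(Rational(141, 22), 51)) = Add(1, Rational(7191, 22)) = Rational(7213, 22)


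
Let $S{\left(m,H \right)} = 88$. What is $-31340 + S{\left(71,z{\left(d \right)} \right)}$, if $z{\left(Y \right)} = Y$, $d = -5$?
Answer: $-31252$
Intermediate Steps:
$-31340 + S{\left(71,z{\left(d \right)} \right)} = -31340 + 88 = -31252$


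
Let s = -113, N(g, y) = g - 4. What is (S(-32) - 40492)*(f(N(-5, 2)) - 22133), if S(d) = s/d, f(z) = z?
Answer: 14343930801/16 ≈ 8.9650e+8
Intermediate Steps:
N(g, y) = -4 + g
S(d) = -113/d
(S(-32) - 40492)*(f(N(-5, 2)) - 22133) = (-113/(-32) - 40492)*((-4 - 5) - 22133) = (-113*(-1/32) - 40492)*(-9 - 22133) = (113/32 - 40492)*(-22142) = -1295631/32*(-22142) = 14343930801/16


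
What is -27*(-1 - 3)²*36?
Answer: -15552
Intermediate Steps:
-27*(-1 - 3)²*36 = -27*(-4)²*36 = -27*16*36 = -432*36 = -15552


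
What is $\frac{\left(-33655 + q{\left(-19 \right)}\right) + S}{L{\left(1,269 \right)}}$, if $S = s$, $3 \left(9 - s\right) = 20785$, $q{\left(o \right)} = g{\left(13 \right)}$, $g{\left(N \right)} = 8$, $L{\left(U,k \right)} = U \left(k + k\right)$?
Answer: $- \frac{121699}{1614} \approx -75.402$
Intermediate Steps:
$L{\left(U,k \right)} = 2 U k$ ($L{\left(U,k \right)} = U 2 k = 2 U k$)
$q{\left(o \right)} = 8$
$s = - \frac{20758}{3}$ ($s = 9 - \frac{20785}{3} = - \frac{20758}{3} \approx -6919.3$)
$S = - \frac{20758}{3} \approx -6919.3$
$\frac{\left(-33655 + q{\left(-19 \right)}\right) + S}{L{\left(1,269 \right)}} = \frac{\left(-33655 + 8\right) - \frac{20758}{3}}{2 \cdot 1 \cdot 269} = \frac{-33647 - \frac{20758}{3}}{538} = \left(- \frac{121699}{3}\right) \frac{1}{538} = - \frac{121699}{1614}$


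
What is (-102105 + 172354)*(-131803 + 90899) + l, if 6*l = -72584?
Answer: -8620431580/3 ≈ -2.8735e+9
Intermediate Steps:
l = -36292/3 (l = (1/6)*(-72584) = -36292/3 ≈ -12097.)
(-102105 + 172354)*(-131803 + 90899) + l = (-102105 + 172354)*(-131803 + 90899) - 36292/3 = 70249*(-40904) - 36292/3 = -2873465096 - 36292/3 = -8620431580/3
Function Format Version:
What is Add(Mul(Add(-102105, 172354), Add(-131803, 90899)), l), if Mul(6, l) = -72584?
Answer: Rational(-8620431580, 3) ≈ -2.8735e+9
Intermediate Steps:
l = Rational(-36292, 3) (l = Mul(Rational(1, 6), -72584) = Rational(-36292, 3) ≈ -12097.)
Add(Mul(Add(-102105, 172354), Add(-131803, 90899)), l) = Add(Mul(Add(-102105, 172354), Add(-131803, 90899)), Rational(-36292, 3)) = Add(Mul(70249, -40904), Rational(-36292, 3)) = Add(-2873465096, Rational(-36292, 3)) = Rational(-8620431580, 3)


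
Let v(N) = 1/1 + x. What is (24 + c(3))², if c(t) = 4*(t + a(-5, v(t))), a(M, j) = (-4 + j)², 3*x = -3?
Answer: 10000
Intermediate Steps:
x = -1 (x = (⅓)*(-3) = -1)
v(N) = 0 (v(N) = 1/1 - 1 = 1 - 1 = 0)
c(t) = 64 + 4*t (c(t) = 4*(t + (-4 + 0)²) = 4*(t + (-4)²) = 4*(t + 16) = 4*(16 + t) = 64 + 4*t)
(24 + c(3))² = (24 + (64 + 4*3))² = (24 + (64 + 12))² = (24 + 76)² = 100² = 10000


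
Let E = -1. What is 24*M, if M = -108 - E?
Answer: -2568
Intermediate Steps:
M = -107 (M = -108 - 1*(-1) = -108 + 1 = -107)
24*M = 24*(-107) = -2568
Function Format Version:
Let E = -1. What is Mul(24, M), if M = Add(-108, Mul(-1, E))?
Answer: -2568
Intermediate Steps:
M = -107 (M = Add(-108, Mul(-1, -1)) = Add(-108, 1) = -107)
Mul(24, M) = Mul(24, -107) = -2568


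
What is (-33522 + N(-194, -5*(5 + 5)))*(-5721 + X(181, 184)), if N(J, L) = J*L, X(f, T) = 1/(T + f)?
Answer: 49744242808/365 ≈ 1.3629e+8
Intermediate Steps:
(-33522 + N(-194, -5*(5 + 5)))*(-5721 + X(181, 184)) = (-33522 - (-970)*(5 + 5))*(-5721 + 1/(184 + 181)) = (-33522 - (-970)*10)*(-5721 + 1/365) = (-33522 - 194*(-50))*(-5721 + 1/365) = (-33522 + 9700)*(-2088164/365) = -23822*(-2088164/365) = 49744242808/365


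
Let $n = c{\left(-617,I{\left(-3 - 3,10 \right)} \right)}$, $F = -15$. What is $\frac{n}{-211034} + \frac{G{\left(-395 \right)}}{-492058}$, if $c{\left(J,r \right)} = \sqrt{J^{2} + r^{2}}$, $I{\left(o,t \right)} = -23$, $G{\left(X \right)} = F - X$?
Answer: $- \frac{190}{246029} - \frac{\sqrt{381218}}{211034} \approx -0.003698$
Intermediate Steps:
$G{\left(X \right)} = -15 - X$
$n = \sqrt{381218}$ ($n = \sqrt{\left(-617\right)^{2} + \left(-23\right)^{2}} = \sqrt{380689 + 529} = \sqrt{381218} \approx 617.43$)
$\frac{n}{-211034} + \frac{G{\left(-395 \right)}}{-492058} = \frac{\sqrt{381218}}{-211034} + \frac{-15 - -395}{-492058} = \sqrt{381218} \left(- \frac{1}{211034}\right) + \left(-15 + 395\right) \left(- \frac{1}{492058}\right) = - \frac{\sqrt{381218}}{211034} + 380 \left(- \frac{1}{492058}\right) = - \frac{\sqrt{381218}}{211034} - \frac{190}{246029} = - \frac{190}{246029} - \frac{\sqrt{381218}}{211034}$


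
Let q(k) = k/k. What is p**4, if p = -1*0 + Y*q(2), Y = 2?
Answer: 16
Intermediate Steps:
q(k) = 1
p = 2 (p = -1*0 + 2*1 = 0 + 2 = 2)
p**4 = 2**4 = 16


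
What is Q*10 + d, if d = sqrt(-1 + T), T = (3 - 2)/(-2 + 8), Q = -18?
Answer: -180 + I*sqrt(30)/6 ≈ -180.0 + 0.91287*I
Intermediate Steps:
T = 1/6 ≈ 0.16667
d = I*sqrt(30)/6 (d = sqrt(-1 + 1/6) = sqrt(-5/6) = I*sqrt(30)/6 ≈ 0.91287*I)
Q*10 + d = -18*10 + I*sqrt(30)/6 = -180 + I*sqrt(30)/6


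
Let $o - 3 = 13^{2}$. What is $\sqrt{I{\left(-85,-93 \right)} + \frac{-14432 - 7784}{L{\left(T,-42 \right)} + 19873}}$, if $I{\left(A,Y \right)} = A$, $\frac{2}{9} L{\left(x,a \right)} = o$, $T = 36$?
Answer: $\frac{i \sqrt{36694075517}}{20647} \approx 9.2777 i$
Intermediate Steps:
$o = 172$ ($o = 3 + 13^{2} = 3 + 169 = 172$)
$L{\left(x,a \right)} = 774$ ($L{\left(x,a \right)} = \frac{9}{2} \cdot 172 = 774$)
$\sqrt{I{\left(-85,-93 \right)} + \frac{-14432 - 7784}{L{\left(T,-42 \right)} + 19873}} = \sqrt{-85 + \frac{-14432 - 7784}{774 + 19873}} = \sqrt{-85 - \frac{22216}{20647}} = \sqrt{- \frac{1777211}{20647}} = \frac{i \sqrt{36694075517}}{20647}$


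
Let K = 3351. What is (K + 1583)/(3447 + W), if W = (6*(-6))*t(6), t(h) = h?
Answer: 4934/3231 ≈ 1.5271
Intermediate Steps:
W = -216 (W = (6*(-6))*6 = -36*6 = -216)
(K + 1583)/(3447 + W) = (3351 + 1583)/(3447 - 216) = 4934/3231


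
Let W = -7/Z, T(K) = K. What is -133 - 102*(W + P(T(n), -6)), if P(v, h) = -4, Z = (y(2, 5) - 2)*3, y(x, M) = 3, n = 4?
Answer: 513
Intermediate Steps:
Z = 3 (Z = (3 - 2)*3 = 1*3 = 3)
W = -7/3 ≈ -2.3333
-133 - 102*(W + P(T(n), -6)) = -133 - 102*(-7/3 - 4) = -133 - 102*(-19/3) = -133 + 646 = 513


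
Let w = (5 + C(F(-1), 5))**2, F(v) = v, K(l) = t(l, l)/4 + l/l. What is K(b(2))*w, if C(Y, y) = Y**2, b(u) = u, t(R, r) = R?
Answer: 54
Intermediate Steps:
K(l) = 1 + l/4 (K(l) = l/4 + l/l = l*(1/4) + 1 = l/4 + 1 = 1 + l/4)
w = 36 (w = (5 + (-1)**2)**2 = (5 + 1)**2 = 6**2 = 36)
K(b(2))*w = (1 + (1/4)*2)*36 = (1 + 1/2)*36 = (3/2)*36 = 54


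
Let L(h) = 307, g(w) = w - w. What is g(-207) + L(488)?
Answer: 307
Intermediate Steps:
g(w) = 0
g(-207) + L(488) = 0 + 307 = 307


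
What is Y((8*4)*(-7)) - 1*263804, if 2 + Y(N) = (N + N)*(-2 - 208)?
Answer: -169726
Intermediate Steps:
Y(N) = -2 - 420*N (Y(N) = -2 + (N + N)*(-2 - 208) = -2 + (2*N)*(-210) = -2 - 420*N)
Y((8*4)*(-7)) - 1*263804 = (-2 - 420*8*4*(-7)) - 1*263804 = (-2 - 13440*(-7)) - 263804 = (-2 - 420*(-224)) - 263804 = (-2 + 94080) - 263804 = 94078 - 263804 = -169726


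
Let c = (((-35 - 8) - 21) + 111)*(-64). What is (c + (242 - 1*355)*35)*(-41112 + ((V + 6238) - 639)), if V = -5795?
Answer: 287627604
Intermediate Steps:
c = -3008 (c = ((-43 - 21) + 111)*(-64) = (-64 + 111)*(-64) = 47*(-64) = -3008)
(c + (242 - 1*355)*35)*(-41112 + ((V + 6238) - 639)) = (-3008 + (242 - 1*355)*35)*(-41112 + ((-5795 + 6238) - 639)) = (-3008 + (242 - 355)*35)*(-41112 + (443 - 639)) = (-3008 - 113*35)*(-41112 - 196) = (-3008 - 3955)*(-41308) = -6963*(-41308) = 287627604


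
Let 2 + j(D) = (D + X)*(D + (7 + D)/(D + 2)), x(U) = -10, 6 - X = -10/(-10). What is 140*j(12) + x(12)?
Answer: 31500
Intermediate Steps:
X = 5 (X = 6 - (-10)/(-10) = 6 - (-10)*(-1)/10 = 6 - 1*1 = 6 - 1 = 5)
j(D) = -2 + (5 + D)*(D + (7 + D)/(2 + D)) (j(D) = -2 + (D + 5)*(D + (7 + D)/(D + 2)) = -2 + (5 + D)*(D + (7 + D)/(2 + D)))
140*j(12) + x(12) = 140*((31 + 12**3 + 8*12**2 + 20*12)/(2 + 12)) - 10 = 140*((31 + 1728 + 8*144 + 240)/14) - 10 = 140*((31 + 1728 + 1152 + 240)/14) - 10 = 140*((1/14)*3151) - 10 = 140*(3151/14) - 10 = 31510 - 10 = 31500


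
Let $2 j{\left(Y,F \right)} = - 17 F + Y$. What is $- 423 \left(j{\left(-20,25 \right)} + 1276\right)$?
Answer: $- \frac{891261}{2} \approx -4.4563 \cdot 10^{5}$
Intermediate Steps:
$j{\left(Y,F \right)} = \frac{Y}{2} - \frac{17 F}{2}$ ($j{\left(Y,F \right)} = \frac{- 17 F + Y}{2} = \frac{Y - 17 F}{2} = \frac{Y}{2} - \frac{17 F}{2}$)
$- 423 \left(j{\left(-20,25 \right)} + 1276\right) = - 423 \left(\left(\frac{1}{2} \left(-20\right) - \frac{425}{2}\right) + 1276\right) = - 423 \left(\left(-10 - \frac{425}{2}\right) + 1276\right) = - 423 \left(- \frac{445}{2} + 1276\right) = \left(-423\right) \frac{2107}{2} = - \frac{891261}{2}$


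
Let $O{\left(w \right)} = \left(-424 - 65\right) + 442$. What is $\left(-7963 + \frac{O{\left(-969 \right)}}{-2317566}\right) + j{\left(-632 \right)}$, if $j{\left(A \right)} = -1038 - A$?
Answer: $- \frac{19395709807}{2317566} \approx -8369.0$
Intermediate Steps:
$O{\left(w \right)} = -47$ ($O{\left(w \right)} = -489 + 442 = -47$)
$\left(-7963 + \frac{O{\left(-969 \right)}}{-2317566}\right) + j{\left(-632 \right)} = \left(-7963 - \frac{47}{-2317566}\right) - 406 = \left(-7963 - - \frac{47}{2317566}\right) + \left(-1038 + 632\right) = \left(-7963 + \frac{47}{2317566}\right) - 406 = - \frac{18454778011}{2317566} - 406 = - \frac{19395709807}{2317566}$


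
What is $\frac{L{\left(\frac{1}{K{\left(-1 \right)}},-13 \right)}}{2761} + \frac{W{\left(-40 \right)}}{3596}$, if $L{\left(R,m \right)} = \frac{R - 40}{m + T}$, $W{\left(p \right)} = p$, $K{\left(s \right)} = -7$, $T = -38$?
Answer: $- \frac{9604151}{886123623} \approx -0.010838$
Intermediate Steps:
$L{\left(R,m \right)} = \frac{-40 + R}{-38 + m}$ ($L{\left(R,m \right)} = \frac{R - 40}{m - 38} = \frac{-40 + R}{-38 + m}$)
$\frac{L{\left(\frac{1}{K{\left(-1 \right)}},-13 \right)}}{2761} + \frac{W{\left(-40 \right)}}{3596} = \frac{\frac{1}{-38 - 13} \left(-40 + \frac{1}{-7}\right)}{2761} - \frac{40}{3596} = \frac{-40 - \frac{1}{7}}{-51} \cdot \frac{1}{2761} - \frac{10}{899} = \left(- \frac{1}{51}\right) \left(- \frac{281}{7}\right) \frac{1}{2761} - \frac{10}{899} = \frac{281}{357} \cdot \frac{1}{2761} - \frac{10}{899} = \frac{281}{985677} - \frac{10}{899} = - \frac{9604151}{886123623}$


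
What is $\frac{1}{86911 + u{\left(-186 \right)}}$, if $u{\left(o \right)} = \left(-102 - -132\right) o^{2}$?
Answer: $\frac{1}{1124791} \approx 8.8905 \cdot 10^{-7}$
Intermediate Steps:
$u{\left(o \right)} = 30 o^{2}$ ($u{\left(o \right)} = \left(-102 + 132\right) o^{2} = 30 o^{2}$)
$\frac{1}{86911 + u{\left(-186 \right)}} = \frac{1}{86911 + 30 \left(-186\right)^{2}} = \frac{1}{86911 + 30 \cdot 34596} = \frac{1}{86911 + 1037880} = \frac{1}{1124791}$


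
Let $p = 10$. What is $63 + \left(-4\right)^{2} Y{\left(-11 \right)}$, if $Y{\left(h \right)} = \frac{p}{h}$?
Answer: $\frac{533}{11} \approx 48.455$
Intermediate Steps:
$Y{\left(h \right)} = \frac{10}{h}$
$63 + \left(-4\right)^{2} Y{\left(-11 \right)} = 63 + \left(-4\right)^{2} \frac{10}{-11} = 63 + 16 \cdot 10 \left(- \frac{1}{11}\right) = 63 + 16 \left(- \frac{10}{11}\right) = 63 - \frac{160}{11} = \frac{533}{11}$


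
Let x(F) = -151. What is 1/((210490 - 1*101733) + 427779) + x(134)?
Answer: -81016935/536536 ≈ -151.00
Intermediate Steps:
1/((210490 - 1*101733) + 427779) + x(134) = 1/((210490 - 1*101733) + 427779) - 151 = 1/((210490 - 101733) + 427779) - 151 = 1/(108757 + 427779) - 151 = 1/536536 - 151 = -81016935/536536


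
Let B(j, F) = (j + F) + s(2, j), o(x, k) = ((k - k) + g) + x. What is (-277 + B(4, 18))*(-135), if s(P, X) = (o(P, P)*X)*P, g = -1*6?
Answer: 38745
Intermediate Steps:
g = -6
o(x, k) = -6 + x (o(x, k) = ((k - k) - 6) + x = (0 - 6) + x = -6 + x)
s(P, X) = P*X*(-6 + P) (s(P, X) = ((-6 + P)*X)*P = (X*(-6 + P))*P = P*X*(-6 + P))
B(j, F) = F - 7*j (B(j, F) = (j + F) + 2*j*(-6 + 2) = (F + j) + 2*j*(-4) = (F + j) - 8*j = F - 7*j)
(-277 + B(4, 18))*(-135) = (-277 + (18 - 7*4))*(-135) = (-277 + (18 - 28))*(-135) = (-277 - 10)*(-135) = -287*(-135) = 38745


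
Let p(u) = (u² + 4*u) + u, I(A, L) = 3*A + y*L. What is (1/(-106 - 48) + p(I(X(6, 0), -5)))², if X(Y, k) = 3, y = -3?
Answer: 11488195489/23716 ≈ 4.8441e+5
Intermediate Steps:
I(A, L) = -3*L + 3*A (I(A, L) = 3*A - 3*L = -3*L + 3*A)
p(u) = u² + 5*u
(1/(-106 - 48) + p(I(X(6, 0), -5)))² = (1/(-106 - 48) + (-3*(-5) + 3*3)*(5 + (-3*(-5) + 3*3)))² = (1/(-154) + (15 + 9)*(5 + (15 + 9)))² = (-1/154 + 24*(5 + 24))² = (-1/154 + 24*29)² = (-1/154 + 696)² = (107183/154)² = 11488195489/23716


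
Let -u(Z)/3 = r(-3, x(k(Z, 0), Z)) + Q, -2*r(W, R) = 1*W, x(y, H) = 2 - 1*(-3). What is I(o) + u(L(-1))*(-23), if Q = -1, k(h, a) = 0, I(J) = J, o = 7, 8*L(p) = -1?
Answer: 83/2 ≈ 41.500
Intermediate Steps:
L(p) = -1/8 (L(p) = (1/8)*(-1) = -1/8)
x(y, H) = 5 (x(y, H) = 2 + 3 = 5)
r(W, R) = -W/2
u(Z) = -3/2 (u(Z) = -3*(-1/2*(-3) - 1) = -3*(3/2 - 1) = -3*1/2 = -3/2)
I(o) + u(L(-1))*(-23) = 7 - 3/2*(-23) = 7 + 69/2 = 83/2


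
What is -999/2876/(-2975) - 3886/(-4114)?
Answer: 978032779/1035288100 ≈ 0.94470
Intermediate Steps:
-999/2876/(-2975) - 3886/(-4114) = -999*1/2876*(-1/2975) - 3886*(-1/4114) = -999/2876*(-1/2975) + 1943/2057 = 999/8556100 + 1943/2057 = 978032779/1035288100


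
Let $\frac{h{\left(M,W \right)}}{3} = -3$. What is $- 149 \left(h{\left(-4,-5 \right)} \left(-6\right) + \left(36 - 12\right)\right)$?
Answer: $-11622$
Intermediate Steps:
$h{\left(M,W \right)} = -9$ ($h{\left(M,W \right)} = 3 \left(-3\right) = -9$)
$- 149 \left(h{\left(-4,-5 \right)} \left(-6\right) + \left(36 - 12\right)\right) = - 149 \left(\left(-9\right) \left(-6\right) + \left(36 - 12\right)\right) = - 149 \left(54 + \left(36 - 12\right)\right) = - 149 \left(54 + 24\right) = \left(-149\right) 78 = -11622$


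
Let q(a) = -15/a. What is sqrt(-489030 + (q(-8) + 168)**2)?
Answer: I*sqrt(29451039)/8 ≈ 678.36*I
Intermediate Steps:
sqrt(-489030 + (q(-8) + 168)**2) = sqrt(-489030 + (-15/(-8) + 168)**2) = sqrt(-489030 + (-15*(-1/8) + 168)**2) = sqrt(-489030 + (15/8 + 168)**2) = sqrt(-489030 + (1359/8)**2) = sqrt(-489030 + 1846881/64) = sqrt(-29451039/64) = I*sqrt(29451039)/8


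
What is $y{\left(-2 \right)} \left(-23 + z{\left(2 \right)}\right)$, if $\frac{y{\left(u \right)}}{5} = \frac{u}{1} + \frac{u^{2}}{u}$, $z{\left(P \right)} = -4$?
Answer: $540$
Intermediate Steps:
$y{\left(u \right)} = 10 u$ ($y{\left(u \right)} = 5 \left(\frac{u}{1} + \frac{u^{2}}{u}\right) = 5 \left(u 1 + u\right) = 5 \left(u + u\right) = 5 \cdot 2 u = 10 u$)
$y{\left(-2 \right)} \left(-23 + z{\left(2 \right)}\right) = 10 \left(-2\right) \left(-23 - 4\right) = \left(-20\right) \left(-27\right) = 540$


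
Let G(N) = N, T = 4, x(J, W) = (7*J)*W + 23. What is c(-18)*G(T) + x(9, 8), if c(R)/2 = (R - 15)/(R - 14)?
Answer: 2141/4 ≈ 535.25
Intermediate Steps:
x(J, W) = 23 + 7*J*W (x(J, W) = 7*J*W + 23 = 23 + 7*J*W)
c(R) = 2*(-15 + R)/(-14 + R) (c(R) = 2*((R - 15)/(R - 14)) = 2*((-15 + R)/(-14 + R)) = 2*(-15 + R)/(-14 + R))
c(-18)*G(T) + x(9, 8) = (2*(-15 - 18)/(-14 - 18))*4 + (23 + 7*9*8) = (2*(-33)/(-32))*4 + (23 + 504) = (2*(-1/32)*(-33))*4 + 527 = (33/16)*4 + 527 = 33/4 + 527 = 2141/4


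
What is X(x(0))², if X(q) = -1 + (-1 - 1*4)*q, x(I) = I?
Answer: 1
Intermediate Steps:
X(q) = -1 - 5*q (X(q) = -1 + (-1 - 4)*q = -1 - 5*q)
X(x(0))² = (-1 - 5*0)² = (-1 + 0)² = (-1)² = 1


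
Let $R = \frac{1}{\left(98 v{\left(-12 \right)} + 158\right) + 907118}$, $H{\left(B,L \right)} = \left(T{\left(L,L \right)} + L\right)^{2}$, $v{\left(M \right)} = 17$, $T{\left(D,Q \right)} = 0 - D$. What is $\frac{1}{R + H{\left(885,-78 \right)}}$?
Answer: $908942$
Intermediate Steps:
$T{\left(D,Q \right)} = - D$
$H{\left(B,L \right)} = 0$ ($H{\left(B,L \right)} = \left(- L + L\right)^{2} = 0^{2} = 0$)
$R = \frac{1}{908942}$ ($R = \frac{1}{\left(98 \cdot 17 + 158\right) + 907118} = \frac{1}{\left(1666 + 158\right) + 907118} = \frac{1}{1824 + 907118} = \frac{1}{908942} \approx 1.1002 \cdot 10^{-6}$)
$\frac{1}{R + H{\left(885,-78 \right)}} = \frac{1}{\frac{1}{908942} + 0} = \frac{1}{\frac{1}{908942}} = 908942$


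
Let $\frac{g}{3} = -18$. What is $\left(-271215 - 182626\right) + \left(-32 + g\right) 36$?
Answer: $-456937$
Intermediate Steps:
$g = -54$ ($g = 3 \left(-18\right) = -54$)
$\left(-271215 - 182626\right) + \left(-32 + g\right) 36 = \left(-271215 - 182626\right) + \left(-32 - 54\right) 36 = -453841 - 3096 = -456937$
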